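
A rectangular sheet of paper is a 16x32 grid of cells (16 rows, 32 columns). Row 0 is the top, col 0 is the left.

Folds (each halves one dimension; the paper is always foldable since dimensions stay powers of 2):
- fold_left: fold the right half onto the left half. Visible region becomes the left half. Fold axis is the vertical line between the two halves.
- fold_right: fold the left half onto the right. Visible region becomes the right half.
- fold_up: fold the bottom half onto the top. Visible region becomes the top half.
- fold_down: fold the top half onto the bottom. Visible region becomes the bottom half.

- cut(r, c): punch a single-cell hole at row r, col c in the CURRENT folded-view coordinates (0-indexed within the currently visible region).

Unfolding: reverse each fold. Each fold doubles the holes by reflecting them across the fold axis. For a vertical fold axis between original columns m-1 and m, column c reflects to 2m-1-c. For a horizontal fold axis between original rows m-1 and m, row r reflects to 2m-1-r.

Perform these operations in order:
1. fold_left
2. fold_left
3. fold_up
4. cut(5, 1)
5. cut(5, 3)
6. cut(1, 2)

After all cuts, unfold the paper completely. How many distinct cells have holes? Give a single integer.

Answer: 24

Derivation:
Op 1 fold_left: fold axis v@16; visible region now rows[0,16) x cols[0,16) = 16x16
Op 2 fold_left: fold axis v@8; visible region now rows[0,16) x cols[0,8) = 16x8
Op 3 fold_up: fold axis h@8; visible region now rows[0,8) x cols[0,8) = 8x8
Op 4 cut(5, 1): punch at orig (5,1); cuts so far [(5, 1)]; region rows[0,8) x cols[0,8) = 8x8
Op 5 cut(5, 3): punch at orig (5,3); cuts so far [(5, 1), (5, 3)]; region rows[0,8) x cols[0,8) = 8x8
Op 6 cut(1, 2): punch at orig (1,2); cuts so far [(1, 2), (5, 1), (5, 3)]; region rows[0,8) x cols[0,8) = 8x8
Unfold 1 (reflect across h@8): 6 holes -> [(1, 2), (5, 1), (5, 3), (10, 1), (10, 3), (14, 2)]
Unfold 2 (reflect across v@8): 12 holes -> [(1, 2), (1, 13), (5, 1), (5, 3), (5, 12), (5, 14), (10, 1), (10, 3), (10, 12), (10, 14), (14, 2), (14, 13)]
Unfold 3 (reflect across v@16): 24 holes -> [(1, 2), (1, 13), (1, 18), (1, 29), (5, 1), (5, 3), (5, 12), (5, 14), (5, 17), (5, 19), (5, 28), (5, 30), (10, 1), (10, 3), (10, 12), (10, 14), (10, 17), (10, 19), (10, 28), (10, 30), (14, 2), (14, 13), (14, 18), (14, 29)]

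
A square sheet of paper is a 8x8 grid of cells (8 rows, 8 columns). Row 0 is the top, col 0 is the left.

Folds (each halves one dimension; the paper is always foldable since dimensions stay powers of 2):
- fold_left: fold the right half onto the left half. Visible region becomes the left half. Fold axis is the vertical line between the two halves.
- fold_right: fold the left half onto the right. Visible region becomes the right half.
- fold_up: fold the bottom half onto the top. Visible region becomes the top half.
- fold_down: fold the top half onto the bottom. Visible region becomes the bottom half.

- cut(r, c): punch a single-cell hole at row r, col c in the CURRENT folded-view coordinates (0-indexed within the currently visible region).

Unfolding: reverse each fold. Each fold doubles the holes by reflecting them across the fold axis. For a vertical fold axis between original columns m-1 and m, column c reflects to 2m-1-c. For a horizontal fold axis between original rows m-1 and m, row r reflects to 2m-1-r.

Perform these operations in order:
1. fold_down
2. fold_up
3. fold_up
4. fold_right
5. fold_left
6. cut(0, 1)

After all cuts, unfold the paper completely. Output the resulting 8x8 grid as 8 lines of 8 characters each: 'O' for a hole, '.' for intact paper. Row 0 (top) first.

Answer: .OO..OO.
.OO..OO.
.OO..OO.
.OO..OO.
.OO..OO.
.OO..OO.
.OO..OO.
.OO..OO.

Derivation:
Op 1 fold_down: fold axis h@4; visible region now rows[4,8) x cols[0,8) = 4x8
Op 2 fold_up: fold axis h@6; visible region now rows[4,6) x cols[0,8) = 2x8
Op 3 fold_up: fold axis h@5; visible region now rows[4,5) x cols[0,8) = 1x8
Op 4 fold_right: fold axis v@4; visible region now rows[4,5) x cols[4,8) = 1x4
Op 5 fold_left: fold axis v@6; visible region now rows[4,5) x cols[4,6) = 1x2
Op 6 cut(0, 1): punch at orig (4,5); cuts so far [(4, 5)]; region rows[4,5) x cols[4,6) = 1x2
Unfold 1 (reflect across v@6): 2 holes -> [(4, 5), (4, 6)]
Unfold 2 (reflect across v@4): 4 holes -> [(4, 1), (4, 2), (4, 5), (4, 6)]
Unfold 3 (reflect across h@5): 8 holes -> [(4, 1), (4, 2), (4, 5), (4, 6), (5, 1), (5, 2), (5, 5), (5, 6)]
Unfold 4 (reflect across h@6): 16 holes -> [(4, 1), (4, 2), (4, 5), (4, 6), (5, 1), (5, 2), (5, 5), (5, 6), (6, 1), (6, 2), (6, 5), (6, 6), (7, 1), (7, 2), (7, 5), (7, 6)]
Unfold 5 (reflect across h@4): 32 holes -> [(0, 1), (0, 2), (0, 5), (0, 6), (1, 1), (1, 2), (1, 5), (1, 6), (2, 1), (2, 2), (2, 5), (2, 6), (3, 1), (3, 2), (3, 5), (3, 6), (4, 1), (4, 2), (4, 5), (4, 6), (5, 1), (5, 2), (5, 5), (5, 6), (6, 1), (6, 2), (6, 5), (6, 6), (7, 1), (7, 2), (7, 5), (7, 6)]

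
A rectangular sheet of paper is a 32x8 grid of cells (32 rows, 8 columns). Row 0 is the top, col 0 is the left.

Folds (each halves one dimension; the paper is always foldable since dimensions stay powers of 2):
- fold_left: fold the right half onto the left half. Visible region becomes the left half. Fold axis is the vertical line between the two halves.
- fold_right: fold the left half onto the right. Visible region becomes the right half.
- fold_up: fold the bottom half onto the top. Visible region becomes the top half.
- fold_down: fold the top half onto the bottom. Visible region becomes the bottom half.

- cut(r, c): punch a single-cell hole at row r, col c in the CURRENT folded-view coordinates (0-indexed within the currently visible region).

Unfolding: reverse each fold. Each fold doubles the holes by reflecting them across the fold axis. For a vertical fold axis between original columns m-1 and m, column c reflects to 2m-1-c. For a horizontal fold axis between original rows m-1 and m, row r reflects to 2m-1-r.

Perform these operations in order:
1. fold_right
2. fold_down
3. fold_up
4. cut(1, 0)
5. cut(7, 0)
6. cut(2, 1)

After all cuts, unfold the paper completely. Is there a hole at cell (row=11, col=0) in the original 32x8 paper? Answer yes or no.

Answer: no

Derivation:
Op 1 fold_right: fold axis v@4; visible region now rows[0,32) x cols[4,8) = 32x4
Op 2 fold_down: fold axis h@16; visible region now rows[16,32) x cols[4,8) = 16x4
Op 3 fold_up: fold axis h@24; visible region now rows[16,24) x cols[4,8) = 8x4
Op 4 cut(1, 0): punch at orig (17,4); cuts so far [(17, 4)]; region rows[16,24) x cols[4,8) = 8x4
Op 5 cut(7, 0): punch at orig (23,4); cuts so far [(17, 4), (23, 4)]; region rows[16,24) x cols[4,8) = 8x4
Op 6 cut(2, 1): punch at orig (18,5); cuts so far [(17, 4), (18, 5), (23, 4)]; region rows[16,24) x cols[4,8) = 8x4
Unfold 1 (reflect across h@24): 6 holes -> [(17, 4), (18, 5), (23, 4), (24, 4), (29, 5), (30, 4)]
Unfold 2 (reflect across h@16): 12 holes -> [(1, 4), (2, 5), (7, 4), (8, 4), (13, 5), (14, 4), (17, 4), (18, 5), (23, 4), (24, 4), (29, 5), (30, 4)]
Unfold 3 (reflect across v@4): 24 holes -> [(1, 3), (1, 4), (2, 2), (2, 5), (7, 3), (7, 4), (8, 3), (8, 4), (13, 2), (13, 5), (14, 3), (14, 4), (17, 3), (17, 4), (18, 2), (18, 5), (23, 3), (23, 4), (24, 3), (24, 4), (29, 2), (29, 5), (30, 3), (30, 4)]
Holes: [(1, 3), (1, 4), (2, 2), (2, 5), (7, 3), (7, 4), (8, 3), (8, 4), (13, 2), (13, 5), (14, 3), (14, 4), (17, 3), (17, 4), (18, 2), (18, 5), (23, 3), (23, 4), (24, 3), (24, 4), (29, 2), (29, 5), (30, 3), (30, 4)]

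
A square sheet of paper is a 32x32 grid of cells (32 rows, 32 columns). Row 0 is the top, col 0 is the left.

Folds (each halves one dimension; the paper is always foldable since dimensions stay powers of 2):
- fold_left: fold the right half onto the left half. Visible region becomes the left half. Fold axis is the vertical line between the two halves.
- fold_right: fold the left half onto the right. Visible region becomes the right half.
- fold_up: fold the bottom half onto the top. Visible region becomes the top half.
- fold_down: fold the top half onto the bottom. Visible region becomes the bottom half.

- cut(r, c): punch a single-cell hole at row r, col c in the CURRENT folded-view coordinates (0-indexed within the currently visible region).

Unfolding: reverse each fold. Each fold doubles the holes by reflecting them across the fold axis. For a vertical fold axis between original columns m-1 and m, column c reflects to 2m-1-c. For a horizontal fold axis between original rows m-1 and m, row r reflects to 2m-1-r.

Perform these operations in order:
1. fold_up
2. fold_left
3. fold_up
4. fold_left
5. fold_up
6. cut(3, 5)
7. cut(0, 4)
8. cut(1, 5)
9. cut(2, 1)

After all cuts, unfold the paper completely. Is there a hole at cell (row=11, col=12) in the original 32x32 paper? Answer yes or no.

Answer: no

Derivation:
Op 1 fold_up: fold axis h@16; visible region now rows[0,16) x cols[0,32) = 16x32
Op 2 fold_left: fold axis v@16; visible region now rows[0,16) x cols[0,16) = 16x16
Op 3 fold_up: fold axis h@8; visible region now rows[0,8) x cols[0,16) = 8x16
Op 4 fold_left: fold axis v@8; visible region now rows[0,8) x cols[0,8) = 8x8
Op 5 fold_up: fold axis h@4; visible region now rows[0,4) x cols[0,8) = 4x8
Op 6 cut(3, 5): punch at orig (3,5); cuts so far [(3, 5)]; region rows[0,4) x cols[0,8) = 4x8
Op 7 cut(0, 4): punch at orig (0,4); cuts so far [(0, 4), (3, 5)]; region rows[0,4) x cols[0,8) = 4x8
Op 8 cut(1, 5): punch at orig (1,5); cuts so far [(0, 4), (1, 5), (3, 5)]; region rows[0,4) x cols[0,8) = 4x8
Op 9 cut(2, 1): punch at orig (2,1); cuts so far [(0, 4), (1, 5), (2, 1), (3, 5)]; region rows[0,4) x cols[0,8) = 4x8
Unfold 1 (reflect across h@4): 8 holes -> [(0, 4), (1, 5), (2, 1), (3, 5), (4, 5), (5, 1), (6, 5), (7, 4)]
Unfold 2 (reflect across v@8): 16 holes -> [(0, 4), (0, 11), (1, 5), (1, 10), (2, 1), (2, 14), (3, 5), (3, 10), (4, 5), (4, 10), (5, 1), (5, 14), (6, 5), (6, 10), (7, 4), (7, 11)]
Unfold 3 (reflect across h@8): 32 holes -> [(0, 4), (0, 11), (1, 5), (1, 10), (2, 1), (2, 14), (3, 5), (3, 10), (4, 5), (4, 10), (5, 1), (5, 14), (6, 5), (6, 10), (7, 4), (7, 11), (8, 4), (8, 11), (9, 5), (9, 10), (10, 1), (10, 14), (11, 5), (11, 10), (12, 5), (12, 10), (13, 1), (13, 14), (14, 5), (14, 10), (15, 4), (15, 11)]
Unfold 4 (reflect across v@16): 64 holes -> [(0, 4), (0, 11), (0, 20), (0, 27), (1, 5), (1, 10), (1, 21), (1, 26), (2, 1), (2, 14), (2, 17), (2, 30), (3, 5), (3, 10), (3, 21), (3, 26), (4, 5), (4, 10), (4, 21), (4, 26), (5, 1), (5, 14), (5, 17), (5, 30), (6, 5), (6, 10), (6, 21), (6, 26), (7, 4), (7, 11), (7, 20), (7, 27), (8, 4), (8, 11), (8, 20), (8, 27), (9, 5), (9, 10), (9, 21), (9, 26), (10, 1), (10, 14), (10, 17), (10, 30), (11, 5), (11, 10), (11, 21), (11, 26), (12, 5), (12, 10), (12, 21), (12, 26), (13, 1), (13, 14), (13, 17), (13, 30), (14, 5), (14, 10), (14, 21), (14, 26), (15, 4), (15, 11), (15, 20), (15, 27)]
Unfold 5 (reflect across h@16): 128 holes -> [(0, 4), (0, 11), (0, 20), (0, 27), (1, 5), (1, 10), (1, 21), (1, 26), (2, 1), (2, 14), (2, 17), (2, 30), (3, 5), (3, 10), (3, 21), (3, 26), (4, 5), (4, 10), (4, 21), (4, 26), (5, 1), (5, 14), (5, 17), (5, 30), (6, 5), (6, 10), (6, 21), (6, 26), (7, 4), (7, 11), (7, 20), (7, 27), (8, 4), (8, 11), (8, 20), (8, 27), (9, 5), (9, 10), (9, 21), (9, 26), (10, 1), (10, 14), (10, 17), (10, 30), (11, 5), (11, 10), (11, 21), (11, 26), (12, 5), (12, 10), (12, 21), (12, 26), (13, 1), (13, 14), (13, 17), (13, 30), (14, 5), (14, 10), (14, 21), (14, 26), (15, 4), (15, 11), (15, 20), (15, 27), (16, 4), (16, 11), (16, 20), (16, 27), (17, 5), (17, 10), (17, 21), (17, 26), (18, 1), (18, 14), (18, 17), (18, 30), (19, 5), (19, 10), (19, 21), (19, 26), (20, 5), (20, 10), (20, 21), (20, 26), (21, 1), (21, 14), (21, 17), (21, 30), (22, 5), (22, 10), (22, 21), (22, 26), (23, 4), (23, 11), (23, 20), (23, 27), (24, 4), (24, 11), (24, 20), (24, 27), (25, 5), (25, 10), (25, 21), (25, 26), (26, 1), (26, 14), (26, 17), (26, 30), (27, 5), (27, 10), (27, 21), (27, 26), (28, 5), (28, 10), (28, 21), (28, 26), (29, 1), (29, 14), (29, 17), (29, 30), (30, 5), (30, 10), (30, 21), (30, 26), (31, 4), (31, 11), (31, 20), (31, 27)]
Holes: [(0, 4), (0, 11), (0, 20), (0, 27), (1, 5), (1, 10), (1, 21), (1, 26), (2, 1), (2, 14), (2, 17), (2, 30), (3, 5), (3, 10), (3, 21), (3, 26), (4, 5), (4, 10), (4, 21), (4, 26), (5, 1), (5, 14), (5, 17), (5, 30), (6, 5), (6, 10), (6, 21), (6, 26), (7, 4), (7, 11), (7, 20), (7, 27), (8, 4), (8, 11), (8, 20), (8, 27), (9, 5), (9, 10), (9, 21), (9, 26), (10, 1), (10, 14), (10, 17), (10, 30), (11, 5), (11, 10), (11, 21), (11, 26), (12, 5), (12, 10), (12, 21), (12, 26), (13, 1), (13, 14), (13, 17), (13, 30), (14, 5), (14, 10), (14, 21), (14, 26), (15, 4), (15, 11), (15, 20), (15, 27), (16, 4), (16, 11), (16, 20), (16, 27), (17, 5), (17, 10), (17, 21), (17, 26), (18, 1), (18, 14), (18, 17), (18, 30), (19, 5), (19, 10), (19, 21), (19, 26), (20, 5), (20, 10), (20, 21), (20, 26), (21, 1), (21, 14), (21, 17), (21, 30), (22, 5), (22, 10), (22, 21), (22, 26), (23, 4), (23, 11), (23, 20), (23, 27), (24, 4), (24, 11), (24, 20), (24, 27), (25, 5), (25, 10), (25, 21), (25, 26), (26, 1), (26, 14), (26, 17), (26, 30), (27, 5), (27, 10), (27, 21), (27, 26), (28, 5), (28, 10), (28, 21), (28, 26), (29, 1), (29, 14), (29, 17), (29, 30), (30, 5), (30, 10), (30, 21), (30, 26), (31, 4), (31, 11), (31, 20), (31, 27)]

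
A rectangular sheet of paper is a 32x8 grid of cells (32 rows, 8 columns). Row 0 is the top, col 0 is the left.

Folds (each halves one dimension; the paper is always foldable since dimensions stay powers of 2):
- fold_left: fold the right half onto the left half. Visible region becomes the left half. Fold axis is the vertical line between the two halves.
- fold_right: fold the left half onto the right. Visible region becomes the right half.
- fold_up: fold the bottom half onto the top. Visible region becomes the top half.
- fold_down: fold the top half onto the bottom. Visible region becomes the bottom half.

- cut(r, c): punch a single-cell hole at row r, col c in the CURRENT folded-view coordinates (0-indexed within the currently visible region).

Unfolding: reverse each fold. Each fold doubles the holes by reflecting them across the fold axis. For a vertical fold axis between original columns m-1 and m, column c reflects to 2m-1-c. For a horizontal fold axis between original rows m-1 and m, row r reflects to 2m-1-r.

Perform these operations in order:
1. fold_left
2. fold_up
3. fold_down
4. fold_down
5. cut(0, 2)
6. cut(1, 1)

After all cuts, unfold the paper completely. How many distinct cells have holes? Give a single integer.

Op 1 fold_left: fold axis v@4; visible region now rows[0,32) x cols[0,4) = 32x4
Op 2 fold_up: fold axis h@16; visible region now rows[0,16) x cols[0,4) = 16x4
Op 3 fold_down: fold axis h@8; visible region now rows[8,16) x cols[0,4) = 8x4
Op 4 fold_down: fold axis h@12; visible region now rows[12,16) x cols[0,4) = 4x4
Op 5 cut(0, 2): punch at orig (12,2); cuts so far [(12, 2)]; region rows[12,16) x cols[0,4) = 4x4
Op 6 cut(1, 1): punch at orig (13,1); cuts so far [(12, 2), (13, 1)]; region rows[12,16) x cols[0,4) = 4x4
Unfold 1 (reflect across h@12): 4 holes -> [(10, 1), (11, 2), (12, 2), (13, 1)]
Unfold 2 (reflect across h@8): 8 holes -> [(2, 1), (3, 2), (4, 2), (5, 1), (10, 1), (11, 2), (12, 2), (13, 1)]
Unfold 3 (reflect across h@16): 16 holes -> [(2, 1), (3, 2), (4, 2), (5, 1), (10, 1), (11, 2), (12, 2), (13, 1), (18, 1), (19, 2), (20, 2), (21, 1), (26, 1), (27, 2), (28, 2), (29, 1)]
Unfold 4 (reflect across v@4): 32 holes -> [(2, 1), (2, 6), (3, 2), (3, 5), (4, 2), (4, 5), (5, 1), (5, 6), (10, 1), (10, 6), (11, 2), (11, 5), (12, 2), (12, 5), (13, 1), (13, 6), (18, 1), (18, 6), (19, 2), (19, 5), (20, 2), (20, 5), (21, 1), (21, 6), (26, 1), (26, 6), (27, 2), (27, 5), (28, 2), (28, 5), (29, 1), (29, 6)]

Answer: 32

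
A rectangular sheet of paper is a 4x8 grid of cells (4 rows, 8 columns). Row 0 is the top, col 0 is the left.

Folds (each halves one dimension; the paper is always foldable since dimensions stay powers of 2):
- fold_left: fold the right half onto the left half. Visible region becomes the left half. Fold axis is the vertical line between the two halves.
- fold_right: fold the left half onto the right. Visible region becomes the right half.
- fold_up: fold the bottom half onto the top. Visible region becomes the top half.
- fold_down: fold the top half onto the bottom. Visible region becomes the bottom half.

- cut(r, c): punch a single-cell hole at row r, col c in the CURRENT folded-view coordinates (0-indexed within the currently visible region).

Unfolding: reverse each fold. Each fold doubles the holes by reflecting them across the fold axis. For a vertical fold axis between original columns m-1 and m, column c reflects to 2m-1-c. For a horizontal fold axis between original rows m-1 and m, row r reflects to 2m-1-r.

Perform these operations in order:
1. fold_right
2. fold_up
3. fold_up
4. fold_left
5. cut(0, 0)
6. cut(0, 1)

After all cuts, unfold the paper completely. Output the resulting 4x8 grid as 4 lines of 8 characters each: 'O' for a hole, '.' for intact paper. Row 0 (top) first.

Op 1 fold_right: fold axis v@4; visible region now rows[0,4) x cols[4,8) = 4x4
Op 2 fold_up: fold axis h@2; visible region now rows[0,2) x cols[4,8) = 2x4
Op 3 fold_up: fold axis h@1; visible region now rows[0,1) x cols[4,8) = 1x4
Op 4 fold_left: fold axis v@6; visible region now rows[0,1) x cols[4,6) = 1x2
Op 5 cut(0, 0): punch at orig (0,4); cuts so far [(0, 4)]; region rows[0,1) x cols[4,6) = 1x2
Op 6 cut(0, 1): punch at orig (0,5); cuts so far [(0, 4), (0, 5)]; region rows[0,1) x cols[4,6) = 1x2
Unfold 1 (reflect across v@6): 4 holes -> [(0, 4), (0, 5), (0, 6), (0, 7)]
Unfold 2 (reflect across h@1): 8 holes -> [(0, 4), (0, 5), (0, 6), (0, 7), (1, 4), (1, 5), (1, 6), (1, 7)]
Unfold 3 (reflect across h@2): 16 holes -> [(0, 4), (0, 5), (0, 6), (0, 7), (1, 4), (1, 5), (1, 6), (1, 7), (2, 4), (2, 5), (2, 6), (2, 7), (3, 4), (3, 5), (3, 6), (3, 7)]
Unfold 4 (reflect across v@4): 32 holes -> [(0, 0), (0, 1), (0, 2), (0, 3), (0, 4), (0, 5), (0, 6), (0, 7), (1, 0), (1, 1), (1, 2), (1, 3), (1, 4), (1, 5), (1, 6), (1, 7), (2, 0), (2, 1), (2, 2), (2, 3), (2, 4), (2, 5), (2, 6), (2, 7), (3, 0), (3, 1), (3, 2), (3, 3), (3, 4), (3, 5), (3, 6), (3, 7)]

Answer: OOOOOOOO
OOOOOOOO
OOOOOOOO
OOOOOOOO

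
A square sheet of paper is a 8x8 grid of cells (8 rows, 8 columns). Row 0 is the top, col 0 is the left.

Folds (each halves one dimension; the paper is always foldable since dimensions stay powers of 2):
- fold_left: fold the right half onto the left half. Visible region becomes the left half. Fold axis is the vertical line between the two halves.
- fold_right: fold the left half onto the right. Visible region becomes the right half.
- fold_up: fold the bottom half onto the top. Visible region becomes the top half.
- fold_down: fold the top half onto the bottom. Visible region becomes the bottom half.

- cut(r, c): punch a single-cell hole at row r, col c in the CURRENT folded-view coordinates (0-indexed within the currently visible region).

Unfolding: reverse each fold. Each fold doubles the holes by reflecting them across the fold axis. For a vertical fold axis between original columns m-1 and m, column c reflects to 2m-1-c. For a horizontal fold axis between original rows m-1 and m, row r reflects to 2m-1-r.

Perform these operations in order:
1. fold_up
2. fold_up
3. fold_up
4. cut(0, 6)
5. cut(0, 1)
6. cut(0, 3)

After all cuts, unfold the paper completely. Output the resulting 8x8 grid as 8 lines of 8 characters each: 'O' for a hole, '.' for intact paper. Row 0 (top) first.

Answer: .O.O..O.
.O.O..O.
.O.O..O.
.O.O..O.
.O.O..O.
.O.O..O.
.O.O..O.
.O.O..O.

Derivation:
Op 1 fold_up: fold axis h@4; visible region now rows[0,4) x cols[0,8) = 4x8
Op 2 fold_up: fold axis h@2; visible region now rows[0,2) x cols[0,8) = 2x8
Op 3 fold_up: fold axis h@1; visible region now rows[0,1) x cols[0,8) = 1x8
Op 4 cut(0, 6): punch at orig (0,6); cuts so far [(0, 6)]; region rows[0,1) x cols[0,8) = 1x8
Op 5 cut(0, 1): punch at orig (0,1); cuts so far [(0, 1), (0, 6)]; region rows[0,1) x cols[0,8) = 1x8
Op 6 cut(0, 3): punch at orig (0,3); cuts so far [(0, 1), (0, 3), (0, 6)]; region rows[0,1) x cols[0,8) = 1x8
Unfold 1 (reflect across h@1): 6 holes -> [(0, 1), (0, 3), (0, 6), (1, 1), (1, 3), (1, 6)]
Unfold 2 (reflect across h@2): 12 holes -> [(0, 1), (0, 3), (0, 6), (1, 1), (1, 3), (1, 6), (2, 1), (2, 3), (2, 6), (3, 1), (3, 3), (3, 6)]
Unfold 3 (reflect across h@4): 24 holes -> [(0, 1), (0, 3), (0, 6), (1, 1), (1, 3), (1, 6), (2, 1), (2, 3), (2, 6), (3, 1), (3, 3), (3, 6), (4, 1), (4, 3), (4, 6), (5, 1), (5, 3), (5, 6), (6, 1), (6, 3), (6, 6), (7, 1), (7, 3), (7, 6)]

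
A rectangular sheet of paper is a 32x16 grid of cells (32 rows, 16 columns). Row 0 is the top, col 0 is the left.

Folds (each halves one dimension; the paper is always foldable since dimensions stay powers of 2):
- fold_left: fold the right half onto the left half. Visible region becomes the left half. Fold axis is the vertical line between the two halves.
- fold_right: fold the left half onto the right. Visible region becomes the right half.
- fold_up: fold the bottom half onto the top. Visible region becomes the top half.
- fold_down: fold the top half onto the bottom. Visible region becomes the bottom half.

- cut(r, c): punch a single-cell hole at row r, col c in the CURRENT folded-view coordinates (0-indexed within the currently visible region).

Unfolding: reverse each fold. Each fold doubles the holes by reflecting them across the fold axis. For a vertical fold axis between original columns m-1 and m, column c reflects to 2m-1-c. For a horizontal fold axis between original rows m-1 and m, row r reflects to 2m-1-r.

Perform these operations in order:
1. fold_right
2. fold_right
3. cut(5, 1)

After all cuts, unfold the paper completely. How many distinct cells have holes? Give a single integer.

Answer: 4

Derivation:
Op 1 fold_right: fold axis v@8; visible region now rows[0,32) x cols[8,16) = 32x8
Op 2 fold_right: fold axis v@12; visible region now rows[0,32) x cols[12,16) = 32x4
Op 3 cut(5, 1): punch at orig (5,13); cuts so far [(5, 13)]; region rows[0,32) x cols[12,16) = 32x4
Unfold 1 (reflect across v@12): 2 holes -> [(5, 10), (5, 13)]
Unfold 2 (reflect across v@8): 4 holes -> [(5, 2), (5, 5), (5, 10), (5, 13)]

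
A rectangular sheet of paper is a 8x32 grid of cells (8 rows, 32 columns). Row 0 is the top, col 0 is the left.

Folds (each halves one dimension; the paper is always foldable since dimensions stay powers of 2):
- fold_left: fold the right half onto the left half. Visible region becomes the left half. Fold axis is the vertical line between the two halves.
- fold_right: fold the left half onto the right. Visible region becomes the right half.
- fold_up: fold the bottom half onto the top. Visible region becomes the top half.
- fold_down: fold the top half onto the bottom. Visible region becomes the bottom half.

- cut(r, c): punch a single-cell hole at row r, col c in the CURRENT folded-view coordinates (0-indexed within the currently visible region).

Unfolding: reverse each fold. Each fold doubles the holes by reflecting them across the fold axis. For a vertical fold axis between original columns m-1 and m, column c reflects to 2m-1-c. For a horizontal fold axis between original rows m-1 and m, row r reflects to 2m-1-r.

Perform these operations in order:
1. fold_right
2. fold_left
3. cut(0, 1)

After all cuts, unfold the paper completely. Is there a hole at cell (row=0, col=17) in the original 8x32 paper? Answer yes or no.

Answer: yes

Derivation:
Op 1 fold_right: fold axis v@16; visible region now rows[0,8) x cols[16,32) = 8x16
Op 2 fold_left: fold axis v@24; visible region now rows[0,8) x cols[16,24) = 8x8
Op 3 cut(0, 1): punch at orig (0,17); cuts so far [(0, 17)]; region rows[0,8) x cols[16,24) = 8x8
Unfold 1 (reflect across v@24): 2 holes -> [(0, 17), (0, 30)]
Unfold 2 (reflect across v@16): 4 holes -> [(0, 1), (0, 14), (0, 17), (0, 30)]
Holes: [(0, 1), (0, 14), (0, 17), (0, 30)]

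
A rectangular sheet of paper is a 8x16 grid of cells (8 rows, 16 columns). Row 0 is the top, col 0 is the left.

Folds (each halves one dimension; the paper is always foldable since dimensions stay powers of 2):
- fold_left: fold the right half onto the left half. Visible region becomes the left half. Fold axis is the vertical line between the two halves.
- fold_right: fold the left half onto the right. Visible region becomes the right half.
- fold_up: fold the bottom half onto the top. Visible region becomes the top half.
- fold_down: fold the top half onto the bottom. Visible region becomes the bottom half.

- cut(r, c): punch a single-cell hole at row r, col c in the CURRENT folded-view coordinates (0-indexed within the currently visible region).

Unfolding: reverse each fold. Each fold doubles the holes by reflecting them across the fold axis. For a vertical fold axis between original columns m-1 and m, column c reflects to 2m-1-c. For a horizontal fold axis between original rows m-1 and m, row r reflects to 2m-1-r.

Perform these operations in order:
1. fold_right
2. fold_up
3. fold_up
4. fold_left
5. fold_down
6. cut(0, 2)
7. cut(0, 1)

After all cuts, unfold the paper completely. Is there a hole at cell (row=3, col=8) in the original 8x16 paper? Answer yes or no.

Answer: no

Derivation:
Op 1 fold_right: fold axis v@8; visible region now rows[0,8) x cols[8,16) = 8x8
Op 2 fold_up: fold axis h@4; visible region now rows[0,4) x cols[8,16) = 4x8
Op 3 fold_up: fold axis h@2; visible region now rows[0,2) x cols[8,16) = 2x8
Op 4 fold_left: fold axis v@12; visible region now rows[0,2) x cols[8,12) = 2x4
Op 5 fold_down: fold axis h@1; visible region now rows[1,2) x cols[8,12) = 1x4
Op 6 cut(0, 2): punch at orig (1,10); cuts so far [(1, 10)]; region rows[1,2) x cols[8,12) = 1x4
Op 7 cut(0, 1): punch at orig (1,9); cuts so far [(1, 9), (1, 10)]; region rows[1,2) x cols[8,12) = 1x4
Unfold 1 (reflect across h@1): 4 holes -> [(0, 9), (0, 10), (1, 9), (1, 10)]
Unfold 2 (reflect across v@12): 8 holes -> [(0, 9), (0, 10), (0, 13), (0, 14), (1, 9), (1, 10), (1, 13), (1, 14)]
Unfold 3 (reflect across h@2): 16 holes -> [(0, 9), (0, 10), (0, 13), (0, 14), (1, 9), (1, 10), (1, 13), (1, 14), (2, 9), (2, 10), (2, 13), (2, 14), (3, 9), (3, 10), (3, 13), (3, 14)]
Unfold 4 (reflect across h@4): 32 holes -> [(0, 9), (0, 10), (0, 13), (0, 14), (1, 9), (1, 10), (1, 13), (1, 14), (2, 9), (2, 10), (2, 13), (2, 14), (3, 9), (3, 10), (3, 13), (3, 14), (4, 9), (4, 10), (4, 13), (4, 14), (5, 9), (5, 10), (5, 13), (5, 14), (6, 9), (6, 10), (6, 13), (6, 14), (7, 9), (7, 10), (7, 13), (7, 14)]
Unfold 5 (reflect across v@8): 64 holes -> [(0, 1), (0, 2), (0, 5), (0, 6), (0, 9), (0, 10), (0, 13), (0, 14), (1, 1), (1, 2), (1, 5), (1, 6), (1, 9), (1, 10), (1, 13), (1, 14), (2, 1), (2, 2), (2, 5), (2, 6), (2, 9), (2, 10), (2, 13), (2, 14), (3, 1), (3, 2), (3, 5), (3, 6), (3, 9), (3, 10), (3, 13), (3, 14), (4, 1), (4, 2), (4, 5), (4, 6), (4, 9), (4, 10), (4, 13), (4, 14), (5, 1), (5, 2), (5, 5), (5, 6), (5, 9), (5, 10), (5, 13), (5, 14), (6, 1), (6, 2), (6, 5), (6, 6), (6, 9), (6, 10), (6, 13), (6, 14), (7, 1), (7, 2), (7, 5), (7, 6), (7, 9), (7, 10), (7, 13), (7, 14)]
Holes: [(0, 1), (0, 2), (0, 5), (0, 6), (0, 9), (0, 10), (0, 13), (0, 14), (1, 1), (1, 2), (1, 5), (1, 6), (1, 9), (1, 10), (1, 13), (1, 14), (2, 1), (2, 2), (2, 5), (2, 6), (2, 9), (2, 10), (2, 13), (2, 14), (3, 1), (3, 2), (3, 5), (3, 6), (3, 9), (3, 10), (3, 13), (3, 14), (4, 1), (4, 2), (4, 5), (4, 6), (4, 9), (4, 10), (4, 13), (4, 14), (5, 1), (5, 2), (5, 5), (5, 6), (5, 9), (5, 10), (5, 13), (5, 14), (6, 1), (6, 2), (6, 5), (6, 6), (6, 9), (6, 10), (6, 13), (6, 14), (7, 1), (7, 2), (7, 5), (7, 6), (7, 9), (7, 10), (7, 13), (7, 14)]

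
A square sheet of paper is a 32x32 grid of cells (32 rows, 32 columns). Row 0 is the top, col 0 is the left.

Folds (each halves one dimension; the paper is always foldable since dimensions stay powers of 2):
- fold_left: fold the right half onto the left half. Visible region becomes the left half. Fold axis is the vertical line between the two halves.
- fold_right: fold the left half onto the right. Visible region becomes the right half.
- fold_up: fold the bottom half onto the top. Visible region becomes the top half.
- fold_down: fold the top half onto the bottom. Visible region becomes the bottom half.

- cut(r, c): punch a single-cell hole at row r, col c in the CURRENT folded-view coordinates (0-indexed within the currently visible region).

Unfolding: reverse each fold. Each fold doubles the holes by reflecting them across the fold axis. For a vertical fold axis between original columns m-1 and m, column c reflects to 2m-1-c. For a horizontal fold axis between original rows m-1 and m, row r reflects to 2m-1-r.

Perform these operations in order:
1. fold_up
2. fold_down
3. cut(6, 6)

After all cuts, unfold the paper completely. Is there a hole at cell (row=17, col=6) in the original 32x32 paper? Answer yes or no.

Answer: yes

Derivation:
Op 1 fold_up: fold axis h@16; visible region now rows[0,16) x cols[0,32) = 16x32
Op 2 fold_down: fold axis h@8; visible region now rows[8,16) x cols[0,32) = 8x32
Op 3 cut(6, 6): punch at orig (14,6); cuts so far [(14, 6)]; region rows[8,16) x cols[0,32) = 8x32
Unfold 1 (reflect across h@8): 2 holes -> [(1, 6), (14, 6)]
Unfold 2 (reflect across h@16): 4 holes -> [(1, 6), (14, 6), (17, 6), (30, 6)]
Holes: [(1, 6), (14, 6), (17, 6), (30, 6)]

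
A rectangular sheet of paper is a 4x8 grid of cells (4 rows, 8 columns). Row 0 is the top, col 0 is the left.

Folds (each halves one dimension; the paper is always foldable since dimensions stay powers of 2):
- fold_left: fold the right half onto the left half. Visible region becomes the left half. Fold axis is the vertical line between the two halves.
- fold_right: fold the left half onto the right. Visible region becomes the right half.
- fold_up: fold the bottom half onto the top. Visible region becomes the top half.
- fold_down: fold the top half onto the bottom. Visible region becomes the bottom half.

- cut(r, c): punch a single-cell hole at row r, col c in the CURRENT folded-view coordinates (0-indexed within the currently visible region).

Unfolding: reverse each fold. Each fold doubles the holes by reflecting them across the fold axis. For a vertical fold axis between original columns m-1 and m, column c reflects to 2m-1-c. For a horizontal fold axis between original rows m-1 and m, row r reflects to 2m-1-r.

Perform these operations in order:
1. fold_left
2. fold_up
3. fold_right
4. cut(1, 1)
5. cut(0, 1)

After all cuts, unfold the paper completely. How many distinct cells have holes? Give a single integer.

Answer: 16

Derivation:
Op 1 fold_left: fold axis v@4; visible region now rows[0,4) x cols[0,4) = 4x4
Op 2 fold_up: fold axis h@2; visible region now rows[0,2) x cols[0,4) = 2x4
Op 3 fold_right: fold axis v@2; visible region now rows[0,2) x cols[2,4) = 2x2
Op 4 cut(1, 1): punch at orig (1,3); cuts so far [(1, 3)]; region rows[0,2) x cols[2,4) = 2x2
Op 5 cut(0, 1): punch at orig (0,3); cuts so far [(0, 3), (1, 3)]; region rows[0,2) x cols[2,4) = 2x2
Unfold 1 (reflect across v@2): 4 holes -> [(0, 0), (0, 3), (1, 0), (1, 3)]
Unfold 2 (reflect across h@2): 8 holes -> [(0, 0), (0, 3), (1, 0), (1, 3), (2, 0), (2, 3), (3, 0), (3, 3)]
Unfold 3 (reflect across v@4): 16 holes -> [(0, 0), (0, 3), (0, 4), (0, 7), (1, 0), (1, 3), (1, 4), (1, 7), (2, 0), (2, 3), (2, 4), (2, 7), (3, 0), (3, 3), (3, 4), (3, 7)]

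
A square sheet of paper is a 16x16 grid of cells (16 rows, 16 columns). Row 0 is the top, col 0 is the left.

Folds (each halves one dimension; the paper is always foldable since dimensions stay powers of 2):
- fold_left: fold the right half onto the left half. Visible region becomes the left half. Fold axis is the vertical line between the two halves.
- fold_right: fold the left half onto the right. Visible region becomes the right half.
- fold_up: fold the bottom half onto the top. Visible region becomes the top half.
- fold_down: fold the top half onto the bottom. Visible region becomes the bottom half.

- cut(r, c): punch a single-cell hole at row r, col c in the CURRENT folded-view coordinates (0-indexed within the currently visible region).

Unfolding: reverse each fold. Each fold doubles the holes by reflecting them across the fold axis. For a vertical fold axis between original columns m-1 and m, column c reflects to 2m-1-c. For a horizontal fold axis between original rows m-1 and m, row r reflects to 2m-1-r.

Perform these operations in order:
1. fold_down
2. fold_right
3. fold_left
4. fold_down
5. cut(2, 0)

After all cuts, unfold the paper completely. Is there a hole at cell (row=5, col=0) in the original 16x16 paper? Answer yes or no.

Answer: no

Derivation:
Op 1 fold_down: fold axis h@8; visible region now rows[8,16) x cols[0,16) = 8x16
Op 2 fold_right: fold axis v@8; visible region now rows[8,16) x cols[8,16) = 8x8
Op 3 fold_left: fold axis v@12; visible region now rows[8,16) x cols[8,12) = 8x4
Op 4 fold_down: fold axis h@12; visible region now rows[12,16) x cols[8,12) = 4x4
Op 5 cut(2, 0): punch at orig (14,8); cuts so far [(14, 8)]; region rows[12,16) x cols[8,12) = 4x4
Unfold 1 (reflect across h@12): 2 holes -> [(9, 8), (14, 8)]
Unfold 2 (reflect across v@12): 4 holes -> [(9, 8), (9, 15), (14, 8), (14, 15)]
Unfold 3 (reflect across v@8): 8 holes -> [(9, 0), (9, 7), (9, 8), (9, 15), (14, 0), (14, 7), (14, 8), (14, 15)]
Unfold 4 (reflect across h@8): 16 holes -> [(1, 0), (1, 7), (1, 8), (1, 15), (6, 0), (6, 7), (6, 8), (6, 15), (9, 0), (9, 7), (9, 8), (9, 15), (14, 0), (14, 7), (14, 8), (14, 15)]
Holes: [(1, 0), (1, 7), (1, 8), (1, 15), (6, 0), (6, 7), (6, 8), (6, 15), (9, 0), (9, 7), (9, 8), (9, 15), (14, 0), (14, 7), (14, 8), (14, 15)]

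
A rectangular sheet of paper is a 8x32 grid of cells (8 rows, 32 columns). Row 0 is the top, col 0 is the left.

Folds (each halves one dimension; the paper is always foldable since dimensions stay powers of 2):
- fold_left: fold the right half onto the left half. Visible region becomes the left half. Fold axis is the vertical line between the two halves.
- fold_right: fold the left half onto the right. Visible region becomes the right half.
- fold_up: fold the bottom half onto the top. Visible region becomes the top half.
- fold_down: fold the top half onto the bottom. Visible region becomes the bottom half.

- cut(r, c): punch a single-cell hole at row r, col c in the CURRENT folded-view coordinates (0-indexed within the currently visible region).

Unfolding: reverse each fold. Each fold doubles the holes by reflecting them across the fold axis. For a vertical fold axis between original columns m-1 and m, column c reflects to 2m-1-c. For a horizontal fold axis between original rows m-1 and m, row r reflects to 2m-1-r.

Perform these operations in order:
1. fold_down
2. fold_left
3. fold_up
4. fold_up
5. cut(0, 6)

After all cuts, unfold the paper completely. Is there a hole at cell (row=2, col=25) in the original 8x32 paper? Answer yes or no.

Answer: yes

Derivation:
Op 1 fold_down: fold axis h@4; visible region now rows[4,8) x cols[0,32) = 4x32
Op 2 fold_left: fold axis v@16; visible region now rows[4,8) x cols[0,16) = 4x16
Op 3 fold_up: fold axis h@6; visible region now rows[4,6) x cols[0,16) = 2x16
Op 4 fold_up: fold axis h@5; visible region now rows[4,5) x cols[0,16) = 1x16
Op 5 cut(0, 6): punch at orig (4,6); cuts so far [(4, 6)]; region rows[4,5) x cols[0,16) = 1x16
Unfold 1 (reflect across h@5): 2 holes -> [(4, 6), (5, 6)]
Unfold 2 (reflect across h@6): 4 holes -> [(4, 6), (5, 6), (6, 6), (7, 6)]
Unfold 3 (reflect across v@16): 8 holes -> [(4, 6), (4, 25), (5, 6), (5, 25), (6, 6), (6, 25), (7, 6), (7, 25)]
Unfold 4 (reflect across h@4): 16 holes -> [(0, 6), (0, 25), (1, 6), (1, 25), (2, 6), (2, 25), (3, 6), (3, 25), (4, 6), (4, 25), (5, 6), (5, 25), (6, 6), (6, 25), (7, 6), (7, 25)]
Holes: [(0, 6), (0, 25), (1, 6), (1, 25), (2, 6), (2, 25), (3, 6), (3, 25), (4, 6), (4, 25), (5, 6), (5, 25), (6, 6), (6, 25), (7, 6), (7, 25)]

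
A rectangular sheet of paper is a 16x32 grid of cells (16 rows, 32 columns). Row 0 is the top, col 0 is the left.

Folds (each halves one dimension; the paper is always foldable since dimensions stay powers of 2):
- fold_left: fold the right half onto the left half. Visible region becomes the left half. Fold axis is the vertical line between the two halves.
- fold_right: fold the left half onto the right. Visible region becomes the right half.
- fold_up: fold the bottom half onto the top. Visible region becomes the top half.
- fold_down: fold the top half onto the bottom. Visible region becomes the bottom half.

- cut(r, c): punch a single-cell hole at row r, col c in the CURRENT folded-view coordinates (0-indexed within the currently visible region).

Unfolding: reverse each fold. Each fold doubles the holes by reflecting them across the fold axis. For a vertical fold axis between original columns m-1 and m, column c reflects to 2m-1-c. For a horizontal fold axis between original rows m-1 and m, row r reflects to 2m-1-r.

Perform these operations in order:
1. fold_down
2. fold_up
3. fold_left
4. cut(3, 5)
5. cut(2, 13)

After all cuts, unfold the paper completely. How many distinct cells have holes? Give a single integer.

Answer: 16

Derivation:
Op 1 fold_down: fold axis h@8; visible region now rows[8,16) x cols[0,32) = 8x32
Op 2 fold_up: fold axis h@12; visible region now rows[8,12) x cols[0,32) = 4x32
Op 3 fold_left: fold axis v@16; visible region now rows[8,12) x cols[0,16) = 4x16
Op 4 cut(3, 5): punch at orig (11,5); cuts so far [(11, 5)]; region rows[8,12) x cols[0,16) = 4x16
Op 5 cut(2, 13): punch at orig (10,13); cuts so far [(10, 13), (11, 5)]; region rows[8,12) x cols[0,16) = 4x16
Unfold 1 (reflect across v@16): 4 holes -> [(10, 13), (10, 18), (11, 5), (11, 26)]
Unfold 2 (reflect across h@12): 8 holes -> [(10, 13), (10, 18), (11, 5), (11, 26), (12, 5), (12, 26), (13, 13), (13, 18)]
Unfold 3 (reflect across h@8): 16 holes -> [(2, 13), (2, 18), (3, 5), (3, 26), (4, 5), (4, 26), (5, 13), (5, 18), (10, 13), (10, 18), (11, 5), (11, 26), (12, 5), (12, 26), (13, 13), (13, 18)]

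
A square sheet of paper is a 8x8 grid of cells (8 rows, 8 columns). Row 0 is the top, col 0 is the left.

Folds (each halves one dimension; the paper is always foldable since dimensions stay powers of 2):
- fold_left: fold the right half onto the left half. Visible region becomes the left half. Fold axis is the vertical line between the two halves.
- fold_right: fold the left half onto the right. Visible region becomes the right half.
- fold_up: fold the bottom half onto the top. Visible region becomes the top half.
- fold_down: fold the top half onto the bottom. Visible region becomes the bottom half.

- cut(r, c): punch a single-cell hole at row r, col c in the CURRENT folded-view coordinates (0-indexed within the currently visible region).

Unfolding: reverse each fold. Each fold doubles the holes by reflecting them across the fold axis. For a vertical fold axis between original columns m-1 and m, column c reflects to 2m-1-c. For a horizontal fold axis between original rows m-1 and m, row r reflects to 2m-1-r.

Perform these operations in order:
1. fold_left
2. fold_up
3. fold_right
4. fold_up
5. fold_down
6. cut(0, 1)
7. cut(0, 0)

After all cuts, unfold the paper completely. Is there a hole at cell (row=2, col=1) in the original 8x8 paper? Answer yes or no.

Op 1 fold_left: fold axis v@4; visible region now rows[0,8) x cols[0,4) = 8x4
Op 2 fold_up: fold axis h@4; visible region now rows[0,4) x cols[0,4) = 4x4
Op 3 fold_right: fold axis v@2; visible region now rows[0,4) x cols[2,4) = 4x2
Op 4 fold_up: fold axis h@2; visible region now rows[0,2) x cols[2,4) = 2x2
Op 5 fold_down: fold axis h@1; visible region now rows[1,2) x cols[2,4) = 1x2
Op 6 cut(0, 1): punch at orig (1,3); cuts so far [(1, 3)]; region rows[1,2) x cols[2,4) = 1x2
Op 7 cut(0, 0): punch at orig (1,2); cuts so far [(1, 2), (1, 3)]; region rows[1,2) x cols[2,4) = 1x2
Unfold 1 (reflect across h@1): 4 holes -> [(0, 2), (0, 3), (1, 2), (1, 3)]
Unfold 2 (reflect across h@2): 8 holes -> [(0, 2), (0, 3), (1, 2), (1, 3), (2, 2), (2, 3), (3, 2), (3, 3)]
Unfold 3 (reflect across v@2): 16 holes -> [(0, 0), (0, 1), (0, 2), (0, 3), (1, 0), (1, 1), (1, 2), (1, 3), (2, 0), (2, 1), (2, 2), (2, 3), (3, 0), (3, 1), (3, 2), (3, 3)]
Unfold 4 (reflect across h@4): 32 holes -> [(0, 0), (0, 1), (0, 2), (0, 3), (1, 0), (1, 1), (1, 2), (1, 3), (2, 0), (2, 1), (2, 2), (2, 3), (3, 0), (3, 1), (3, 2), (3, 3), (4, 0), (4, 1), (4, 2), (4, 3), (5, 0), (5, 1), (5, 2), (5, 3), (6, 0), (6, 1), (6, 2), (6, 3), (7, 0), (7, 1), (7, 2), (7, 3)]
Unfold 5 (reflect across v@4): 64 holes -> [(0, 0), (0, 1), (0, 2), (0, 3), (0, 4), (0, 5), (0, 6), (0, 7), (1, 0), (1, 1), (1, 2), (1, 3), (1, 4), (1, 5), (1, 6), (1, 7), (2, 0), (2, 1), (2, 2), (2, 3), (2, 4), (2, 5), (2, 6), (2, 7), (3, 0), (3, 1), (3, 2), (3, 3), (3, 4), (3, 5), (3, 6), (3, 7), (4, 0), (4, 1), (4, 2), (4, 3), (4, 4), (4, 5), (4, 6), (4, 7), (5, 0), (5, 1), (5, 2), (5, 3), (5, 4), (5, 5), (5, 6), (5, 7), (6, 0), (6, 1), (6, 2), (6, 3), (6, 4), (6, 5), (6, 6), (6, 7), (7, 0), (7, 1), (7, 2), (7, 3), (7, 4), (7, 5), (7, 6), (7, 7)]
Holes: [(0, 0), (0, 1), (0, 2), (0, 3), (0, 4), (0, 5), (0, 6), (0, 7), (1, 0), (1, 1), (1, 2), (1, 3), (1, 4), (1, 5), (1, 6), (1, 7), (2, 0), (2, 1), (2, 2), (2, 3), (2, 4), (2, 5), (2, 6), (2, 7), (3, 0), (3, 1), (3, 2), (3, 3), (3, 4), (3, 5), (3, 6), (3, 7), (4, 0), (4, 1), (4, 2), (4, 3), (4, 4), (4, 5), (4, 6), (4, 7), (5, 0), (5, 1), (5, 2), (5, 3), (5, 4), (5, 5), (5, 6), (5, 7), (6, 0), (6, 1), (6, 2), (6, 3), (6, 4), (6, 5), (6, 6), (6, 7), (7, 0), (7, 1), (7, 2), (7, 3), (7, 4), (7, 5), (7, 6), (7, 7)]

Answer: yes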